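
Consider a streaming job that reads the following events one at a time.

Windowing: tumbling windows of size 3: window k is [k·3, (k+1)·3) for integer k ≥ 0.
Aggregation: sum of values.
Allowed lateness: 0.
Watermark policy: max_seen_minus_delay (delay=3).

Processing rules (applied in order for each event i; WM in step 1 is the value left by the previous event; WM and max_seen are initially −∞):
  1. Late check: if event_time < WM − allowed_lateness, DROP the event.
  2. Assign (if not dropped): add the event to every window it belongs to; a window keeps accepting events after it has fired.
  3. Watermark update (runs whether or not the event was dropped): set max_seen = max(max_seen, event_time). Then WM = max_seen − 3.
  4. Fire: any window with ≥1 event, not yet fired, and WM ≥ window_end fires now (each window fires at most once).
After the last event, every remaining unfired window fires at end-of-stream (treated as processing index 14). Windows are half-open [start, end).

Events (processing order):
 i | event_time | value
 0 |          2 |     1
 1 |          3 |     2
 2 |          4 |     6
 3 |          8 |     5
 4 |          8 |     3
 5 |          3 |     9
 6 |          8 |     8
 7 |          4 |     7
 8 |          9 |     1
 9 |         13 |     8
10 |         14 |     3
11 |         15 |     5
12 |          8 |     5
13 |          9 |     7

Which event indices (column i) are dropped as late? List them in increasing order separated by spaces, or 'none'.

i=0 t=2 v=1: → [0,3); WM=-1
i=1 t=3 v=2: → [3,6); WM=0
i=2 t=4 v=6: → [3,6); WM=1
i=3 t=8 v=5: → [6,9); WM=5; [0,3) fires=1
i=4 t=8 v=3: → [6,9); WM=5
i=5 t=3 v=9: DROP (t<5-0); WM=5
i=6 t=8 v=8: → [6,9); WM=5
i=7 t=4 v=7: DROP (t<5-0); WM=5
i=8 t=9 v=1: → [9,12); WM=6; [3,6) fires=8
i=9 t=13 v=8: → [12,15); WM=10; [6,9) fires=16
i=10 t=14 v=3: → [12,15); WM=11
i=11 t=15 v=5: → [15,18); WM=12; [9,12) fires=1
i=12 t=8 v=5: DROP (t<12-0); WM=12
i=13 t=9 v=7: DROP (t<12-0); WM=12

5 7 12 13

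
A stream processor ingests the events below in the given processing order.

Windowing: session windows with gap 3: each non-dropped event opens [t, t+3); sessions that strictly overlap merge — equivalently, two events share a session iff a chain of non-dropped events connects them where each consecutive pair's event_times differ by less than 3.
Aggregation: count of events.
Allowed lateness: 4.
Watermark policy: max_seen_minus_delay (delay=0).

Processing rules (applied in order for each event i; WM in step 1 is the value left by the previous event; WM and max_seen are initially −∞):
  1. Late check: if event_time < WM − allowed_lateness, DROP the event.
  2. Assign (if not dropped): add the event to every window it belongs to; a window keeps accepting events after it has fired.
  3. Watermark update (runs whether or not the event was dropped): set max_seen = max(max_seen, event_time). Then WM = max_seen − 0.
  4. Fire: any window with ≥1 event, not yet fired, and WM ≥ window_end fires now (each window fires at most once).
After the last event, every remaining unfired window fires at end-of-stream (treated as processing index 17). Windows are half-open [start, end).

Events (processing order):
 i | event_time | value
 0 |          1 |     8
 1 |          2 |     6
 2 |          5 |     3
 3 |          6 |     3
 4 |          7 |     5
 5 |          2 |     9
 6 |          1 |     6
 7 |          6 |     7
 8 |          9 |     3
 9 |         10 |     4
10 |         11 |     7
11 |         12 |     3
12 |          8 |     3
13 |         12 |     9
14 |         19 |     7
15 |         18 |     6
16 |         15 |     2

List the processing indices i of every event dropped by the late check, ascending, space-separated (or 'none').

i=0 t=1 v=8: → [1,4); WM=1
i=1 t=2 v=6: → [1,5); WM=2
i=2 t=5 v=3: → [5,8); WM=5
i=3 t=6 v=3: → [5,9); WM=6
i=4 t=7 v=5: → [5,10); WM=7
i=5 t=2 v=9: DROP (t<7-4); WM=7
i=6 t=1 v=6: DROP (t<7-4); WM=7
i=7 t=6 v=7: → [5,10); WM=7
i=8 t=9 v=3: → [5,12); WM=9
i=9 t=10 v=4: → [5,13); WM=10
i=10 t=11 v=7: → [5,14); WM=11
i=11 t=12 v=3: → [5,15); WM=12
i=12 t=8 v=3: → [5,15); WM=12
i=13 t=12 v=9: → [5,15); WM=12
i=14 t=19 v=7: → [19,22); WM=19
i=15 t=18 v=6: → [18,22); WM=19
i=16 t=15 v=2: → [15,18); WM=19

5 6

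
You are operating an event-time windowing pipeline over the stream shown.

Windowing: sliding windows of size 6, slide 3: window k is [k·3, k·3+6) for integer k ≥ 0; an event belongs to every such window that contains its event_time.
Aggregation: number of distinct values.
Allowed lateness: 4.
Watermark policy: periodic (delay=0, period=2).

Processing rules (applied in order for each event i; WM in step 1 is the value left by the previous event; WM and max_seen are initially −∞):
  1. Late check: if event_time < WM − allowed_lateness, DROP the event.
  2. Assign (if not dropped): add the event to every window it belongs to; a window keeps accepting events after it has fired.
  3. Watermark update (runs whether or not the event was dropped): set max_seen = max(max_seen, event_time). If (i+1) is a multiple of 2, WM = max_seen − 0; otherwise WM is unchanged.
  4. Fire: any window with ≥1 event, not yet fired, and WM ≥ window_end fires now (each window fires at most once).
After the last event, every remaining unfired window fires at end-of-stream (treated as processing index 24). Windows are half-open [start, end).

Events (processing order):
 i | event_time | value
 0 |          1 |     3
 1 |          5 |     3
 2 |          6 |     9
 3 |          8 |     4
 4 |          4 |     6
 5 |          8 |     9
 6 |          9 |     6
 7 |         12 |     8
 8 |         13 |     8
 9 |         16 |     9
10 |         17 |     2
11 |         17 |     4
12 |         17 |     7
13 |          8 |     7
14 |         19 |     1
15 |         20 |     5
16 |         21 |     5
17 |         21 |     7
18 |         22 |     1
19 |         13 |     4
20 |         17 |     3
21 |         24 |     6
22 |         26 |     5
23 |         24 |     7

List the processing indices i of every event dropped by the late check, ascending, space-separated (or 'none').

13 19 20

i=0 t=1 v=3: → [0,6); WM=−∞
i=1 t=5 v=3: → [3,9),[0,6); WM=5
i=2 t=6 v=9: → [6,12),[3,9); WM=5
i=3 t=8 v=4: → [6,12),[3,9); WM=8; [0,6) fires=1
i=4 t=4 v=6: → [3,9),[0,6); WM=8
i=5 t=8 v=9: → [6,12),[3,9); WM=8
i=6 t=9 v=6: → [9,15),[6,12); WM=8
i=7 t=12 v=8: → [12,18),[9,15); WM=12; [3,9) fires=4 [6,12) fires=3
i=8 t=13 v=8: → [12,18),[9,15); WM=12
i=9 t=16 v=9: → [15,21),[12,18); WM=16; [9,15) fires=2
i=10 t=17 v=2: → [15,21),[12,18); WM=16
i=11 t=17 v=4: → [15,21),[12,18); WM=17
i=12 t=17 v=7: → [15,21),[12,18); WM=17
i=13 t=8 v=7: DROP (t<17-4); WM=17
i=14 t=19 v=1: → [18,24),[15,21); WM=17
i=15 t=20 v=5: → [18,24),[15,21); WM=20; [12,18) fires=5
i=16 t=21 v=5: → [21,27),[18,24); WM=20
i=17 t=21 v=7: → [21,27),[18,24); WM=21; [15,21) fires=6
i=18 t=22 v=1: → [21,27),[18,24); WM=21
i=19 t=13 v=4: DROP (t<21-4); WM=22
i=20 t=17 v=3: DROP (t<22-4); WM=22
i=21 t=24 v=6: → [24,30),[21,27); WM=24; [18,24) fires=3
i=22 t=26 v=5: → [24,30),[21,27); WM=24
i=23 t=24 v=7: → [24,30),[21,27); WM=26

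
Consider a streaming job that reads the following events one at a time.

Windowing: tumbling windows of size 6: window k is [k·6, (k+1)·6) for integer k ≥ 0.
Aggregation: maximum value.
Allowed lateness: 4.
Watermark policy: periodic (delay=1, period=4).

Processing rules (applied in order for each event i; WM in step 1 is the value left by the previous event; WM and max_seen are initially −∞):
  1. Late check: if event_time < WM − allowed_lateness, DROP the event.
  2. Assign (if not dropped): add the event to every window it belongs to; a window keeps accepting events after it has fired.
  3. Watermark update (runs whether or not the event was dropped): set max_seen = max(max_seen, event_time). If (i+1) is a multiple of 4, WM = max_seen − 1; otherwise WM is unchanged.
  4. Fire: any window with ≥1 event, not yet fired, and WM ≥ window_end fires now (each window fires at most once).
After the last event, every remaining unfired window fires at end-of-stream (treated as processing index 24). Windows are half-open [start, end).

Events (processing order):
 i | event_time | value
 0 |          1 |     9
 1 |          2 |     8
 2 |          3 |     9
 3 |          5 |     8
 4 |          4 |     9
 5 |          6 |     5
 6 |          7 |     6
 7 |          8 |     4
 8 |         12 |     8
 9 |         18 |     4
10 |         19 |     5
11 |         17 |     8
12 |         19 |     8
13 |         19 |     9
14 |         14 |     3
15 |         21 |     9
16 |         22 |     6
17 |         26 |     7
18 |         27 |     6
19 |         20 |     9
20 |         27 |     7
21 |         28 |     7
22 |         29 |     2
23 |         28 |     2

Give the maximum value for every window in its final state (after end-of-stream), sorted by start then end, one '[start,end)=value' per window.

i=0 t=1 v=9: → [0,6); WM=−∞
i=1 t=2 v=8: → [0,6); WM=−∞
i=2 t=3 v=9: → [0,6); WM=−∞
i=3 t=5 v=8: → [0,6); WM=4
i=4 t=4 v=9: → [0,6); WM=4
i=5 t=6 v=5: → [6,12); WM=4
i=6 t=7 v=6: → [6,12); WM=4
i=7 t=8 v=4: → [6,12); WM=7; [0,6) fires=9
i=8 t=12 v=8: → [12,18); WM=7
i=9 t=18 v=4: → [18,24); WM=7
i=10 t=19 v=5: → [18,24); WM=7
i=11 t=17 v=8: → [12,18); WM=18; [6,12) fires=6 [12,18) fires=8
i=12 t=19 v=8: → [18,24); WM=18
i=13 t=19 v=9: → [18,24); WM=18
i=14 t=14 v=3: → [12,18); WM=18
i=15 t=21 v=9: → [18,24); WM=20
i=16 t=22 v=6: → [18,24); WM=20
i=17 t=26 v=7: → [24,30); WM=20
i=18 t=27 v=6: → [24,30); WM=20
i=19 t=20 v=9: → [18,24); WM=26; [18,24) fires=9
i=20 t=27 v=7: → [24,30); WM=26
i=21 t=28 v=7: → [24,30); WM=26
i=22 t=29 v=2: → [24,30); WM=26
i=23 t=28 v=2: → [24,30); WM=28

[0,6)=9 [6,12)=6 [12,18)=8 [18,24)=9 [24,30)=7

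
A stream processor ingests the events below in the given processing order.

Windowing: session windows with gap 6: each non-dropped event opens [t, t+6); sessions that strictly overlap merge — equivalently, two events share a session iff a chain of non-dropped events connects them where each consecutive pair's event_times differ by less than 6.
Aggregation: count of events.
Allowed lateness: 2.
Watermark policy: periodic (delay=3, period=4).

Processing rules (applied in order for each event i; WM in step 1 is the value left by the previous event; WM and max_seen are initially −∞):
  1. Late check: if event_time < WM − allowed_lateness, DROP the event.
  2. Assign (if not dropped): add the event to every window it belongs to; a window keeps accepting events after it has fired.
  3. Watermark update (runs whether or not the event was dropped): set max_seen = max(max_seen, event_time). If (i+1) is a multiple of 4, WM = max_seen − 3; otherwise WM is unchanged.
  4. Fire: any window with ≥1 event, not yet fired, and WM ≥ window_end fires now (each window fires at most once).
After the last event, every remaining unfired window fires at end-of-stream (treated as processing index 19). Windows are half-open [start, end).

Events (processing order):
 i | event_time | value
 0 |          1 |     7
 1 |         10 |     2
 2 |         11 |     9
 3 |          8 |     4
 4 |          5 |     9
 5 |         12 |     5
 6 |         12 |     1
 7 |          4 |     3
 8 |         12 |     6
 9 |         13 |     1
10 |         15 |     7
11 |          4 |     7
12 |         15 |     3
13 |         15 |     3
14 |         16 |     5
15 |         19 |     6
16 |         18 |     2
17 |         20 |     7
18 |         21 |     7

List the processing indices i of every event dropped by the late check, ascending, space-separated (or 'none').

4 7 11

i=0 t=1 v=7: → [1,7); WM=−∞
i=1 t=10 v=2: → [10,16); WM=−∞
i=2 t=11 v=9: → [10,17); WM=−∞
i=3 t=8 v=4: → [8,17); WM=8
i=4 t=5 v=9: DROP (t<8-2); WM=8
i=5 t=12 v=5: → [8,18); WM=8
i=6 t=12 v=1: → [8,18); WM=8
i=7 t=4 v=3: DROP (t<8-2); WM=9
i=8 t=12 v=6: → [8,18); WM=9
i=9 t=13 v=1: → [8,19); WM=9
i=10 t=15 v=7: → [8,21); WM=9
i=11 t=4 v=7: DROP (t<9-2); WM=12
i=12 t=15 v=3: → [8,21); WM=12
i=13 t=15 v=3: → [8,21); WM=12
i=14 t=16 v=5: → [8,22); WM=12
i=15 t=19 v=6: → [8,25); WM=16
i=16 t=18 v=2: → [8,25); WM=16
i=17 t=20 v=7: → [8,26); WM=16
i=18 t=21 v=7: → [8,27); WM=16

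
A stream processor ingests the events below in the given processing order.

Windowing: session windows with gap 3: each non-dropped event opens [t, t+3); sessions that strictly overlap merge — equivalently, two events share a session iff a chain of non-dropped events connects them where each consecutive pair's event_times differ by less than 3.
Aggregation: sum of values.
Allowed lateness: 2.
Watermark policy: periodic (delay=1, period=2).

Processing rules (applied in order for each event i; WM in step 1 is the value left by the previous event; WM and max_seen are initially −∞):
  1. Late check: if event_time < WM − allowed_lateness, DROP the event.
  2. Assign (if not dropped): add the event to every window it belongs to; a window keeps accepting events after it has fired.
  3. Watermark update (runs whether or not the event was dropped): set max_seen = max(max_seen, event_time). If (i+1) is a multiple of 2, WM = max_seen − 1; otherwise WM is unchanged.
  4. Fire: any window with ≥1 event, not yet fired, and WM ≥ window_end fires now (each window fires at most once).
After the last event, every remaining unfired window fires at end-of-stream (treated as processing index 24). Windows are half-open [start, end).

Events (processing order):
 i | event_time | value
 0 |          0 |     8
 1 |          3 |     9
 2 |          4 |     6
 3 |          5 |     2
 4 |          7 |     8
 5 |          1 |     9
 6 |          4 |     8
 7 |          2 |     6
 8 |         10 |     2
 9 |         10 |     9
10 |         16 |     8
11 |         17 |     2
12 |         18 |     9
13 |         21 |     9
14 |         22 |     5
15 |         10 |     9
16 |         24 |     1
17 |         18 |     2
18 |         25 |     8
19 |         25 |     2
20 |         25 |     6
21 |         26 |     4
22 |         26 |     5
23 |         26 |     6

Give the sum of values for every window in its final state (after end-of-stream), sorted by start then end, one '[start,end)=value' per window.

[0,3)=8 [3,10)=33 [10,13)=11 [16,21)=19 [21,29)=46

i=0 t=0 v=8: → [0,3); WM=−∞
i=1 t=3 v=9: → [3,6); WM=2
i=2 t=4 v=6: → [3,7); WM=2
i=3 t=5 v=2: → [3,8); WM=4
i=4 t=7 v=8: → [3,10); WM=4
i=5 t=1 v=9: DROP (t<4-2); WM=6
i=6 t=4 v=8: → [3,10); WM=6
i=7 t=2 v=6: DROP (t<6-2); WM=6
i=8 t=10 v=2: → [10,13); WM=6
i=9 t=10 v=9: → [10,13); WM=9
i=10 t=16 v=8: → [16,19); WM=9
i=11 t=17 v=2: → [16,20); WM=16
i=12 t=18 v=9: → [16,21); WM=16
i=13 t=21 v=9: → [21,24); WM=20
i=14 t=22 v=5: → [21,25); WM=20
i=15 t=10 v=9: DROP (t<20-2); WM=21
i=16 t=24 v=1: → [21,27); WM=21
i=17 t=18 v=2: DROP (t<21-2); WM=23
i=18 t=25 v=8: → [21,28); WM=23
i=19 t=25 v=2: → [21,28); WM=24
i=20 t=25 v=6: → [21,28); WM=24
i=21 t=26 v=4: → [21,29); WM=25
i=22 t=26 v=5: → [21,29); WM=25
i=23 t=26 v=6: → [21,29); WM=25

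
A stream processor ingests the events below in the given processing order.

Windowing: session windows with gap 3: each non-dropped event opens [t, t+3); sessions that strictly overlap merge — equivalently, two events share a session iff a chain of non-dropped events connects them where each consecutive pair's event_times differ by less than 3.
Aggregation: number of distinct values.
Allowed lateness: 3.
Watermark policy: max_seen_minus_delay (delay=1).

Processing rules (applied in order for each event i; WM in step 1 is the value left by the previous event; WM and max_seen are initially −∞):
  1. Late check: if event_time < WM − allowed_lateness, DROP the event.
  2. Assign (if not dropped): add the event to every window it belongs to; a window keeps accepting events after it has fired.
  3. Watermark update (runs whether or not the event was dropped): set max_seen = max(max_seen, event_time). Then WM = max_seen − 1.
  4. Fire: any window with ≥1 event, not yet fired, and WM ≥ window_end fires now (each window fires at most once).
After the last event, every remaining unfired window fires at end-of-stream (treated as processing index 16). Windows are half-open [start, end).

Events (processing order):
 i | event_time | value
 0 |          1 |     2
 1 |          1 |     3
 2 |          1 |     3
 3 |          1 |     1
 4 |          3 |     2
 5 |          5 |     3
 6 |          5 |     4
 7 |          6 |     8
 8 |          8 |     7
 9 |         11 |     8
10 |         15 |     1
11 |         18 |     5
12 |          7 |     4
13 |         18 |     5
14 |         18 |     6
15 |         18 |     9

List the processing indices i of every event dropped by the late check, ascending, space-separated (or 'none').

12

i=0 t=1 v=2: → [1,4); WM=0
i=1 t=1 v=3: → [1,4); WM=0
i=2 t=1 v=3: → [1,4); WM=0
i=3 t=1 v=1: → [1,4); WM=0
i=4 t=3 v=2: → [1,6); WM=2
i=5 t=5 v=3: → [1,8); WM=4
i=6 t=5 v=4: → [1,8); WM=4
i=7 t=6 v=8: → [1,9); WM=5
i=8 t=8 v=7: → [1,11); WM=7
i=9 t=11 v=8: → [11,14); WM=10
i=10 t=15 v=1: → [15,18); WM=14
i=11 t=18 v=5: → [18,21); WM=17
i=12 t=7 v=4: DROP (t<17-3); WM=17
i=13 t=18 v=5: → [18,21); WM=17
i=14 t=18 v=6: → [18,21); WM=17
i=15 t=18 v=9: → [18,21); WM=17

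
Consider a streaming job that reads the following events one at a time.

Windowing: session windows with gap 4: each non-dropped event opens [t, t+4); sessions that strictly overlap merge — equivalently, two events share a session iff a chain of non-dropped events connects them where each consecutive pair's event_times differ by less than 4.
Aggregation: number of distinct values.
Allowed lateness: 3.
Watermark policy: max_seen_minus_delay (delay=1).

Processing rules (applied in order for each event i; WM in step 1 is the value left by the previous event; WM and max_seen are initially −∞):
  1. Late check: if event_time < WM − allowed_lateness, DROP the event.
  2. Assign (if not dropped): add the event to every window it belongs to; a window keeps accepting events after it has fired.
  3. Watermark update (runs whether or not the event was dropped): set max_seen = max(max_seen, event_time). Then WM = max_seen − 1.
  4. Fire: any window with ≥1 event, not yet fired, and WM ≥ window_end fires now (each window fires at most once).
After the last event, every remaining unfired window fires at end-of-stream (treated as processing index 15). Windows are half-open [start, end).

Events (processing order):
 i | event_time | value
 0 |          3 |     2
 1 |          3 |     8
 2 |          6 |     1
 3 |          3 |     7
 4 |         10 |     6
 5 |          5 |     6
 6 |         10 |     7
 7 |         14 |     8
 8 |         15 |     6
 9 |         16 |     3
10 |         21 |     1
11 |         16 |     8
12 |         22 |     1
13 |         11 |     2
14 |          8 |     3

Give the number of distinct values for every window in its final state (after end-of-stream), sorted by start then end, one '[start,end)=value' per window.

i=0 t=3 v=2: → [3,7); WM=2
i=1 t=3 v=8: → [3,7); WM=2
i=2 t=6 v=1: → [3,10); WM=5
i=3 t=3 v=7: → [3,10); WM=5
i=4 t=10 v=6: → [10,14); WM=9
i=5 t=5 v=6: DROP (t<9-3); WM=9
i=6 t=10 v=7: → [10,14); WM=9
i=7 t=14 v=8: → [14,18); WM=13
i=8 t=15 v=6: → [14,19); WM=14
i=9 t=16 v=3: → [14,20); WM=15
i=10 t=21 v=1: → [21,25); WM=20
i=11 t=16 v=8: DROP (t<20-3); WM=20
i=12 t=22 v=1: → [21,26); WM=21
i=13 t=11 v=2: DROP (t<21-3); WM=21
i=14 t=8 v=3: DROP (t<21-3); WM=21

[3,10)=4 [10,14)=2 [14,20)=3 [21,26)=1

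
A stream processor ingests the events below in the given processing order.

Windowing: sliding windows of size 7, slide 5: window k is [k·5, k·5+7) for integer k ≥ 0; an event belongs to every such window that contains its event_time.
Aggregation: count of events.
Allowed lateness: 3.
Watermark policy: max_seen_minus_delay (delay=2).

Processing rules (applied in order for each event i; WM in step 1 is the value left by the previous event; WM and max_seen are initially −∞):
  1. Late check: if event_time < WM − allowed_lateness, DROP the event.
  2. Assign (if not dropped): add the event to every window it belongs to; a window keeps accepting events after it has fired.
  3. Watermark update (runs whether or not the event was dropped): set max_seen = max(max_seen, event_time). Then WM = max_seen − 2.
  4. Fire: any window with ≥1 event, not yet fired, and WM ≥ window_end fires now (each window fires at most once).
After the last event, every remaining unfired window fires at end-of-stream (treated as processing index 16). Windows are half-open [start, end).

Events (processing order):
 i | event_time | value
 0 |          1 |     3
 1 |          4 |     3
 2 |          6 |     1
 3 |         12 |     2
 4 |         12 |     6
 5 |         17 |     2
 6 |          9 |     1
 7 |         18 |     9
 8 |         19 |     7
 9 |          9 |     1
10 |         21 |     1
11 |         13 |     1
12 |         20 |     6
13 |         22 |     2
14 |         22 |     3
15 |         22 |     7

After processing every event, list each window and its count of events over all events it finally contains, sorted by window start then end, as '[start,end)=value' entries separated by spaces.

[0,7)=3 [5,12)=1 [10,17)=2 [15,22)=5 [20,27)=5

i=0 t=1 v=3: → [0,7); WM=-1
i=1 t=4 v=3: → [0,7); WM=2
i=2 t=6 v=1: → [5,12),[0,7); WM=4
i=3 t=12 v=2: → [10,17); WM=10; [0,7) fires=3
i=4 t=12 v=6: → [10,17); WM=10
i=5 t=17 v=2: → [15,22); WM=15; [5,12) fires=1
i=6 t=9 v=1: DROP (t<15-3); WM=15
i=7 t=18 v=9: → [15,22); WM=16
i=8 t=19 v=7: → [15,22); WM=17; [10,17) fires=2
i=9 t=9 v=1: DROP (t<17-3); WM=17
i=10 t=21 v=1: → [20,27),[15,22); WM=19
i=11 t=13 v=1: DROP (t<19-3); WM=19
i=12 t=20 v=6: → [20,27),[15,22); WM=19
i=13 t=22 v=2: → [20,27); WM=20
i=14 t=22 v=3: → [20,27); WM=20
i=15 t=22 v=7: → [20,27); WM=20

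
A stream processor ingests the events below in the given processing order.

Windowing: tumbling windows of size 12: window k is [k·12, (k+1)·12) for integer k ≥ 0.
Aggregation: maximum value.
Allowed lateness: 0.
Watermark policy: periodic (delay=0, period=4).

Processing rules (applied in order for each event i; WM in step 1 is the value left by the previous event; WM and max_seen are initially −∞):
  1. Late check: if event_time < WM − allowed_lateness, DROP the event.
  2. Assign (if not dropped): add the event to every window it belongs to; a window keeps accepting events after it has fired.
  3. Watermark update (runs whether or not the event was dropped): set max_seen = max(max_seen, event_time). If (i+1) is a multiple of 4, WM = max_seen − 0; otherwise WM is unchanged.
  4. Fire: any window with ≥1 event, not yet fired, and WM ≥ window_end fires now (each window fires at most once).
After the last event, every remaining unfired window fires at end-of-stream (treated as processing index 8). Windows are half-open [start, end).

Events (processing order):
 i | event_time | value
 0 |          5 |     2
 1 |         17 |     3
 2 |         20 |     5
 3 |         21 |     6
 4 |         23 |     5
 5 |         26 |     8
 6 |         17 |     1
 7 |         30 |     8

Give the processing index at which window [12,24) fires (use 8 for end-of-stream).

i=0 t=5 v=2: → [0,12); WM=−∞
i=1 t=17 v=3: → [12,24); WM=−∞
i=2 t=20 v=5: → [12,24); WM=−∞
i=3 t=21 v=6: → [12,24); WM=21; [0,12) fires=2
i=4 t=23 v=5: → [12,24); WM=21
i=5 t=26 v=8: → [24,36); WM=21
i=6 t=17 v=1: DROP (t<21-0); WM=21
i=7 t=30 v=8: → [24,36); WM=30; [12,24) fires=6

7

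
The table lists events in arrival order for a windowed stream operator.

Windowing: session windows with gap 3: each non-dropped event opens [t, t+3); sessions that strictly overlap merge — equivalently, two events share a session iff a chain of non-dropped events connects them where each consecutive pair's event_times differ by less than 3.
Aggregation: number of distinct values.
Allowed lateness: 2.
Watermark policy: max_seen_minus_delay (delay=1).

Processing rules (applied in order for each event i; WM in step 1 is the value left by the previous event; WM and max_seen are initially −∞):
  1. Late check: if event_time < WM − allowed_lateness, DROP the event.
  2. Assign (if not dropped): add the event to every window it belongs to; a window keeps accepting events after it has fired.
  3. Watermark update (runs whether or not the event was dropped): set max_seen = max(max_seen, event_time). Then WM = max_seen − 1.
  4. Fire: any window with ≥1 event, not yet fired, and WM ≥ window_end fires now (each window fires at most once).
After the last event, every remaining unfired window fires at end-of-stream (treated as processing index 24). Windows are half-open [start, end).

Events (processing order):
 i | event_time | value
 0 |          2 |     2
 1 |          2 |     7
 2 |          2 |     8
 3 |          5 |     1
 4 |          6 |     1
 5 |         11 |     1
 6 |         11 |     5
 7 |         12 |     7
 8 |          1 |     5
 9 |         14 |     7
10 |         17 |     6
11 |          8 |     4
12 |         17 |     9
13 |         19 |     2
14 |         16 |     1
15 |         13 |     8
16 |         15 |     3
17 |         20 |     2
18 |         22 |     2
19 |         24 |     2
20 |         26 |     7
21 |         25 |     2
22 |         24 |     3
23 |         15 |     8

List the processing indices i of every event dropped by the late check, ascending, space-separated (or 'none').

i=0 t=2 v=2: → [2,5); WM=1
i=1 t=2 v=7: → [2,5); WM=1
i=2 t=2 v=8: → [2,5); WM=1
i=3 t=5 v=1: → [5,8); WM=4
i=4 t=6 v=1: → [5,9); WM=5
i=5 t=11 v=1: → [11,14); WM=10
i=6 t=11 v=5: → [11,14); WM=10
i=7 t=12 v=7: → [11,15); WM=11
i=8 t=1 v=5: DROP (t<11-2); WM=11
i=9 t=14 v=7: → [11,17); WM=13
i=10 t=17 v=6: → [17,20); WM=16
i=11 t=8 v=4: DROP (t<16-2); WM=16
i=12 t=17 v=9: → [17,20); WM=16
i=13 t=19 v=2: → [17,22); WM=18
i=14 t=16 v=1: → [11,22); WM=18
i=15 t=13 v=8: DROP (t<18-2); WM=18
i=16 t=15 v=3: DROP (t<18-2); WM=18
i=17 t=20 v=2: → [11,23); WM=19
i=18 t=22 v=2: → [11,25); WM=21
i=19 t=24 v=2: → [11,27); WM=23
i=20 t=26 v=7: → [11,29); WM=25
i=21 t=25 v=2: → [11,29); WM=25
i=22 t=24 v=3: → [11,29); WM=25
i=23 t=15 v=8: DROP (t<25-2); WM=25

8 11 15 16 23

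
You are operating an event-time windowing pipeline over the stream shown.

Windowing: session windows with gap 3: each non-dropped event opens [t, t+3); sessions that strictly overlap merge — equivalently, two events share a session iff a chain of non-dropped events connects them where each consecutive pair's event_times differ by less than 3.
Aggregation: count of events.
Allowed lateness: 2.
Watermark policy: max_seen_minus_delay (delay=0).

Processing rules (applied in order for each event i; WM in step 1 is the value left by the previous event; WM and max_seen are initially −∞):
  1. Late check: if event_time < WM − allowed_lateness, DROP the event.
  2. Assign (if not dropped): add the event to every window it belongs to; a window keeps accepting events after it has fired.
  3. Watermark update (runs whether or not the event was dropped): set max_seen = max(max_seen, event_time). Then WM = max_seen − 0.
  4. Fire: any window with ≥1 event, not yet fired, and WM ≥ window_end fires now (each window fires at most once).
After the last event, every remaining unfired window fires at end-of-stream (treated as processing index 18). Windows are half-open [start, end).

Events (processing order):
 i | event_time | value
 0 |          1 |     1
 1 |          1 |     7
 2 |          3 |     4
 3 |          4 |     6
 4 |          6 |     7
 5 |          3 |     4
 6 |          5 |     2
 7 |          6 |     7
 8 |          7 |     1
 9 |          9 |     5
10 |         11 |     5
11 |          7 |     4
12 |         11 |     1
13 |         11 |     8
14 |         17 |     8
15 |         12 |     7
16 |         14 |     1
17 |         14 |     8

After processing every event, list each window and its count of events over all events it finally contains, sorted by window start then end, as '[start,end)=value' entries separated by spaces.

[1,14)=12 [17,20)=1

i=0 t=1 v=1: → [1,4); WM=1
i=1 t=1 v=7: → [1,4); WM=1
i=2 t=3 v=4: → [1,6); WM=3
i=3 t=4 v=6: → [1,7); WM=4
i=4 t=6 v=7: → [1,9); WM=6
i=5 t=3 v=4: DROP (t<6-2); WM=6
i=6 t=5 v=2: → [1,9); WM=6
i=7 t=6 v=7: → [1,9); WM=6
i=8 t=7 v=1: → [1,10); WM=7
i=9 t=9 v=5: → [1,12); WM=9
i=10 t=11 v=5: → [1,14); WM=11
i=11 t=7 v=4: DROP (t<11-2); WM=11
i=12 t=11 v=1: → [1,14); WM=11
i=13 t=11 v=8: → [1,14); WM=11
i=14 t=17 v=8: → [17,20); WM=17
i=15 t=12 v=7: DROP (t<17-2); WM=17
i=16 t=14 v=1: DROP (t<17-2); WM=17
i=17 t=14 v=8: DROP (t<17-2); WM=17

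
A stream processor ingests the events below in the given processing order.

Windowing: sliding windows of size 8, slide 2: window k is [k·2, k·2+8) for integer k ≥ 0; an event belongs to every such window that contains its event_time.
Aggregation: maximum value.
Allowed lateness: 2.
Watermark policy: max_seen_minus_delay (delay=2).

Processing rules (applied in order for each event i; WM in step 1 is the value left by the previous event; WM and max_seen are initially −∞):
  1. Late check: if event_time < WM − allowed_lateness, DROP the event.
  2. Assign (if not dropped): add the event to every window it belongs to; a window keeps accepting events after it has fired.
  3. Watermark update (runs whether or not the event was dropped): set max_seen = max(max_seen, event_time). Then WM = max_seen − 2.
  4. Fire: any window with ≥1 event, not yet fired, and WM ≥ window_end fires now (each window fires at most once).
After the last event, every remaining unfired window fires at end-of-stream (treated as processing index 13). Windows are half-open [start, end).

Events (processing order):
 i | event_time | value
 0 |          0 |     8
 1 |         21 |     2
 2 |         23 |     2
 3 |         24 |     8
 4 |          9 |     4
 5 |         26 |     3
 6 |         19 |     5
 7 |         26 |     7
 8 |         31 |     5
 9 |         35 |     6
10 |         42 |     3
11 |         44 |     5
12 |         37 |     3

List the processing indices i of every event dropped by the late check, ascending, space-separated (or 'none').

i=0 t=0 v=8: → [0,8); WM=-2
i=1 t=21 v=2: → [20,28),[18,26),[16,24),[14,22); WM=19; [0,8) fires=8
i=2 t=23 v=2: → [22,30),[20,28),[18,26),[16,24); WM=21
i=3 t=24 v=8: → [24,32),[22,30),[20,28),[18,26); WM=22; [14,22) fires=2
i=4 t=9 v=4: DROP (t<22-2); WM=22
i=5 t=26 v=3: → [26,34),[24,32),[22,30),[20,28); WM=24; [16,24) fires=2
i=6 t=19 v=5: DROP (t<24-2); WM=24
i=7 t=26 v=7: → [26,34),[24,32),[22,30),[20,28); WM=24
i=8 t=31 v=5: → [30,38),[28,36),[26,34),[24,32); WM=29; [18,26) fires=8 [20,28) fires=8
i=9 t=35 v=6: → [34,42),[32,40),[30,38),[28,36); WM=33; [22,30) fires=8 [24,32) fires=8
i=10 t=42 v=3: → [42,50),[40,48),[38,46),[36,44); WM=40; [26,34) fires=7 [28,36) fires=6 [30,38) fires=6 [32,40) fires=6
i=11 t=44 v=5: → [44,52),[42,50),[40,48),[38,46); WM=42; [34,42) fires=6
i=12 t=37 v=3: DROP (t<42-2); WM=42

4 6 12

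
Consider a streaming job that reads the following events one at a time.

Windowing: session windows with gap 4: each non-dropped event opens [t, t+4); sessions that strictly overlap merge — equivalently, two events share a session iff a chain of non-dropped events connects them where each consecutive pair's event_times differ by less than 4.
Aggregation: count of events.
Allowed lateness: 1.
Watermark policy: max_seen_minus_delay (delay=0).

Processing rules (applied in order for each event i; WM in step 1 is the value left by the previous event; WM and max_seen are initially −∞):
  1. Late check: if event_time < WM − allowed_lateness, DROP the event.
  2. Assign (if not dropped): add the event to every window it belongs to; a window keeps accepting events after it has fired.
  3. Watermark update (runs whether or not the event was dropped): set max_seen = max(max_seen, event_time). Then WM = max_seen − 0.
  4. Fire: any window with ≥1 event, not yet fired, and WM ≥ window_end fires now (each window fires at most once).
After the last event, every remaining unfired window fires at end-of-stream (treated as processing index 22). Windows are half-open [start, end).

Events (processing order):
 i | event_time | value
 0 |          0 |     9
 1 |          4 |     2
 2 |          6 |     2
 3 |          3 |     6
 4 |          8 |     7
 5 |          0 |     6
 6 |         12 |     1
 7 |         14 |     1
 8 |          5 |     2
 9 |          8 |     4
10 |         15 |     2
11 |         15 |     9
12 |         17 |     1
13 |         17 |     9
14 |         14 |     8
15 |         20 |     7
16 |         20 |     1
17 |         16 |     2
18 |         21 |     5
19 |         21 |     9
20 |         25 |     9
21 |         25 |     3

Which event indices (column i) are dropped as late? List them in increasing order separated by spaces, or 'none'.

3 5 8 9 14 17

i=0 t=0 v=9: → [0,4); WM=0
i=1 t=4 v=2: → [4,8); WM=4
i=2 t=6 v=2: → [4,10); WM=6
i=3 t=3 v=6: DROP (t<6-1); WM=6
i=4 t=8 v=7: → [4,12); WM=8
i=5 t=0 v=6: DROP (t<8-1); WM=8
i=6 t=12 v=1: → [12,16); WM=12
i=7 t=14 v=1: → [12,18); WM=14
i=8 t=5 v=2: DROP (t<14-1); WM=14
i=9 t=8 v=4: DROP (t<14-1); WM=14
i=10 t=15 v=2: → [12,19); WM=15
i=11 t=15 v=9: → [12,19); WM=15
i=12 t=17 v=1: → [12,21); WM=17
i=13 t=17 v=9: → [12,21); WM=17
i=14 t=14 v=8: DROP (t<17-1); WM=17
i=15 t=20 v=7: → [12,24); WM=20
i=16 t=20 v=1: → [12,24); WM=20
i=17 t=16 v=2: DROP (t<20-1); WM=20
i=18 t=21 v=5: → [12,25); WM=21
i=19 t=21 v=9: → [12,25); WM=21
i=20 t=25 v=9: → [25,29); WM=25
i=21 t=25 v=3: → [25,29); WM=25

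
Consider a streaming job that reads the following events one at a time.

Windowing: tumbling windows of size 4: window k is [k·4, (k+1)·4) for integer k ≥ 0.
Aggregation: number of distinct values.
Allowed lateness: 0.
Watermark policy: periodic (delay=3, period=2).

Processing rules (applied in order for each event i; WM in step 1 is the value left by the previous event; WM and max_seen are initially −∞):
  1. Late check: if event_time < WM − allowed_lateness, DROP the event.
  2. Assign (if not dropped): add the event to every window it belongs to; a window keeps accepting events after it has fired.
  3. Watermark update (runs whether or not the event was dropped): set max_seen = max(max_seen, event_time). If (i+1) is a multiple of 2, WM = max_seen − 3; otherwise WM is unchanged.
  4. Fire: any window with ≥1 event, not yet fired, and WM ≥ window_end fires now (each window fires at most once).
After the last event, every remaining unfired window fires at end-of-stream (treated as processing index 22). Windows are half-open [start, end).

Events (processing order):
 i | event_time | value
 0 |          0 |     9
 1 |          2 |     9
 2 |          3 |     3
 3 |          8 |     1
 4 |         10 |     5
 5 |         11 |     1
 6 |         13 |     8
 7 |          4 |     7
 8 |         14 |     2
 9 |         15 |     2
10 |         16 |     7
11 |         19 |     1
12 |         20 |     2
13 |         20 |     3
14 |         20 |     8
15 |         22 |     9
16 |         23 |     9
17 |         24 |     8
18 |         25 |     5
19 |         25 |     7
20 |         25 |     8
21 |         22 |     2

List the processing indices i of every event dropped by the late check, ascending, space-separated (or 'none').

i=0 t=0 v=9: → [0,4); WM=−∞
i=1 t=2 v=9: → [0,4); WM=-1
i=2 t=3 v=3: → [0,4); WM=-1
i=3 t=8 v=1: → [8,12); WM=5; [0,4) fires=2
i=4 t=10 v=5: → [8,12); WM=5
i=5 t=11 v=1: → [8,12); WM=8
i=6 t=13 v=8: → [12,16); WM=8
i=7 t=4 v=7: DROP (t<8-0); WM=10
i=8 t=14 v=2: → [12,16); WM=10
i=9 t=15 v=2: → [12,16); WM=12; [8,12) fires=2
i=10 t=16 v=7: → [16,20); WM=12
i=11 t=19 v=1: → [16,20); WM=16; [12,16) fires=2
i=12 t=20 v=2: → [20,24); WM=16
i=13 t=20 v=3: → [20,24); WM=17
i=14 t=20 v=8: → [20,24); WM=17
i=15 t=22 v=9: → [20,24); WM=19
i=16 t=23 v=9: → [20,24); WM=19
i=17 t=24 v=8: → [24,28); WM=21; [16,20) fires=2
i=18 t=25 v=5: → [24,28); WM=21
i=19 t=25 v=7: → [24,28); WM=22
i=20 t=25 v=8: → [24,28); WM=22
i=21 t=22 v=2: → [20,24); WM=22

7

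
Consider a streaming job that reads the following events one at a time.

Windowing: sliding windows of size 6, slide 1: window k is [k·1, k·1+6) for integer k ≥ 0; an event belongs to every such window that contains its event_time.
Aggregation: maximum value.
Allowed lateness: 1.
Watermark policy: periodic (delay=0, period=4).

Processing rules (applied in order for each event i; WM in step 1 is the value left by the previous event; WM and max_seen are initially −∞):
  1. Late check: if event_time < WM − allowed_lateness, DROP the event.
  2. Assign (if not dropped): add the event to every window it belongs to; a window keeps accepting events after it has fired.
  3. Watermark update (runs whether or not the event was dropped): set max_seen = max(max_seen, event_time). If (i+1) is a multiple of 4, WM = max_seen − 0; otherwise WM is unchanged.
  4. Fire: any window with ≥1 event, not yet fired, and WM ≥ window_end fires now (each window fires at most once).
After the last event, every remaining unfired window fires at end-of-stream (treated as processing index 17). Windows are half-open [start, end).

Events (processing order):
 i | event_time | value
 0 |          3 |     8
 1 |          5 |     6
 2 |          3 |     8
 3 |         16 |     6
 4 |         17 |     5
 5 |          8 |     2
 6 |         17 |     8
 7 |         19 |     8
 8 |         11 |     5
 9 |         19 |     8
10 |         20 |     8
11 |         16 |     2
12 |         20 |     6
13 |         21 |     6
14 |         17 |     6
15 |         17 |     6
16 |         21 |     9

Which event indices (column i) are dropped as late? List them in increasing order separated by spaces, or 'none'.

i=0 t=3 v=8: → [3,9),[2,8),[1,7),[0,6); WM=−∞
i=1 t=5 v=6: → [5,11),[4,10),[3,9),[2,8),[1,7),[0,6); WM=−∞
i=2 t=3 v=8: → [3,9),[2,8),[1,7),[0,6); WM=−∞
i=3 t=16 v=6: → [16,22),[15,21),[14,20),[13,19),[12,18),[11,17); WM=16; [0,6) fires=8 [1,7) fires=8 [2,8) fires=8 [3,9) fires=8 [4,10) fires=6 [5,11) fires=6
i=4 t=17 v=5: → [17,23),[16,22),[15,21),[14,20),[13,19),[12,18); WM=16
i=5 t=8 v=2: DROP (t<16-1); WM=16
i=6 t=17 v=8: → [17,23),[16,22),[15,21),[14,20),[13,19),[12,18); WM=16
i=7 t=19 v=8: → [19,25),[18,24),[17,23),[16,22),[15,21),[14,20); WM=19; [11,17) fires=6 [12,18) fires=8 [13,19) fires=8
i=8 t=11 v=5: DROP (t<19-1); WM=19
i=9 t=19 v=8: → [19,25),[18,24),[17,23),[16,22),[15,21),[14,20); WM=19
i=10 t=20 v=8: → [20,26),[19,25),[18,24),[17,23),[16,22),[15,21); WM=19
i=11 t=16 v=2: DROP (t<19-1); WM=20; [14,20) fires=8
i=12 t=20 v=6: → [20,26),[19,25),[18,24),[17,23),[16,22),[15,21); WM=20
i=13 t=21 v=6: → [21,27),[20,26),[19,25),[18,24),[17,23),[16,22); WM=20
i=14 t=17 v=6: DROP (t<20-1); WM=20
i=15 t=17 v=6: DROP (t<20-1); WM=21; [15,21) fires=8
i=16 t=21 v=9: → [21,27),[20,26),[19,25),[18,24),[17,23),[16,22); WM=21

5 8 11 14 15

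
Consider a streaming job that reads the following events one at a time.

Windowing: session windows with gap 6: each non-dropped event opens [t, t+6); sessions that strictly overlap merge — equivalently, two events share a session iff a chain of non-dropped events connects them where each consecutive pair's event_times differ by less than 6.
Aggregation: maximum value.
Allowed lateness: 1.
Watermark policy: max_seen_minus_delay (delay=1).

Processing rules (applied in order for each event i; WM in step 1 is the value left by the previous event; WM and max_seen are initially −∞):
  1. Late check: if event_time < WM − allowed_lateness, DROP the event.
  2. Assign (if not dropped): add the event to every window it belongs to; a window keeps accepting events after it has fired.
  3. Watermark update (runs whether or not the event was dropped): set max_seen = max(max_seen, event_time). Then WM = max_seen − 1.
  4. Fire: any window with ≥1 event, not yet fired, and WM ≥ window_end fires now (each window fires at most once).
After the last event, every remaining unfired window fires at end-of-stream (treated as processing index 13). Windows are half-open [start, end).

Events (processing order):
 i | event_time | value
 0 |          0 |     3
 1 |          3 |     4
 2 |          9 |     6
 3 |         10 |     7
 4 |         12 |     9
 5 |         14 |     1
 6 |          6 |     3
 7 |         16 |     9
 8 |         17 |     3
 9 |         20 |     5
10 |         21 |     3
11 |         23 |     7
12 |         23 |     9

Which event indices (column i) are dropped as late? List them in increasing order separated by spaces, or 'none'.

i=0 t=0 v=3: → [0,6); WM=-1
i=1 t=3 v=4: → [0,9); WM=2
i=2 t=9 v=6: → [9,15); WM=8
i=3 t=10 v=7: → [9,16); WM=9
i=4 t=12 v=9: → [9,18); WM=11
i=5 t=14 v=1: → [9,20); WM=13
i=6 t=6 v=3: DROP (t<13-1); WM=13
i=7 t=16 v=9: → [9,22); WM=15
i=8 t=17 v=3: → [9,23); WM=16
i=9 t=20 v=5: → [9,26); WM=19
i=10 t=21 v=3: → [9,27); WM=20
i=11 t=23 v=7: → [9,29); WM=22
i=12 t=23 v=9: → [9,29); WM=22

6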